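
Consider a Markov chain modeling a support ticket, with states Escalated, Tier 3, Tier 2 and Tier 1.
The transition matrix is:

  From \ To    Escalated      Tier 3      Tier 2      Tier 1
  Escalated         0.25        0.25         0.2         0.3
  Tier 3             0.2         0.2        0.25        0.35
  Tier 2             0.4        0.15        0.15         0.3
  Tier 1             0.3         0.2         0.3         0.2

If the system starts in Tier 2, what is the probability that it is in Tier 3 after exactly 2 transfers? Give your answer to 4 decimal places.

Propagate the distribution vector 2 transfers from Tier 2.
After 0 transfers: (0.0000, 0.0000, 1.0000, 0.0000)
After 1 transfer: (0.4000, 0.1500, 0.1500, 0.3000)
After 2 transfers: (0.2800, 0.2125, 0.2300, 0.2775)
P(in Tier 3 after 2 transfers) = 0.2125

0.2125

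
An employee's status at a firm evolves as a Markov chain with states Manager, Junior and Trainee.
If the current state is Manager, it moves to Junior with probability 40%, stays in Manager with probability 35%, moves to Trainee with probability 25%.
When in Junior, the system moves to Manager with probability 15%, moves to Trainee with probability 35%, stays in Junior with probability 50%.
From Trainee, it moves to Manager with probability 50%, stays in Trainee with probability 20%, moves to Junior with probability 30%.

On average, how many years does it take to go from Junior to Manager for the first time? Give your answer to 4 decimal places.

Let t(s) be the expected number of years to first reach Manager from state s, with t(Manager) = 0. Conditioning on the first year:
t(Junior) = 1 + 0.5·t(Junior) + 0.35·t(Trainee)
t(Trainee) = 1 + 0.3·t(Junior) + 0.2·t(Trainee)
Solving: t(Junior) = 3.8983, t(Trainee) = 2.7119.
Expected years from Junior to Manager: 3.8983.

3.8983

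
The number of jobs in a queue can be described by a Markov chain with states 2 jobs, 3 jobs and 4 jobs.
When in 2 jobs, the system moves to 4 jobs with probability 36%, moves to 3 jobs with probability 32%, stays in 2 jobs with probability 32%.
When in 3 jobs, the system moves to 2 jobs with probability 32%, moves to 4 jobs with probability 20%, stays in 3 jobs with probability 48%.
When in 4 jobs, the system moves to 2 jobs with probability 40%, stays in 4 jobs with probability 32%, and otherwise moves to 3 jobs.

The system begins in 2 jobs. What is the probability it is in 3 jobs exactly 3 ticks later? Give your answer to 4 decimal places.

Propagate the distribution vector 3 ticks from 2 jobs.
After 0 ticks: (1.0000, 0.0000, 0.0000)
After 1 tick: (0.3200, 0.3200, 0.3600)
After 2 ticks: (0.3488, 0.3568, 0.2944)
After 3 ticks: (0.3436, 0.3653, 0.2911)
P(in 3 jobs after 3 ticks) = 0.3653

0.3653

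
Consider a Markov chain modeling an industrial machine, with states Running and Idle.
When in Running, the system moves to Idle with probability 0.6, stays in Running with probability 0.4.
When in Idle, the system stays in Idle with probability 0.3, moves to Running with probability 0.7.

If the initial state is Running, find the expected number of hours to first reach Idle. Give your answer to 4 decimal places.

Let t(s) be the expected number of hours to first reach Idle from state s, with t(Idle) = 0. Conditioning on the first hour:
t(Running) = 1 + 0.4·t(Running)
Solving: t(Running) = 1.6667.
Expected hours from Running to Idle: 1.6667.

1.6667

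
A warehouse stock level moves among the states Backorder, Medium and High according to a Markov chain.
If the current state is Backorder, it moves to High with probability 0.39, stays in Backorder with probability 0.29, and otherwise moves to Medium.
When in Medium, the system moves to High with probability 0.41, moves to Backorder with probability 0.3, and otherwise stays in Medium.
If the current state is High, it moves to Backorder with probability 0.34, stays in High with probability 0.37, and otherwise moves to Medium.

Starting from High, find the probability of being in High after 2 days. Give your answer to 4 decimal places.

0.3884

Sum over the intermediate state after 1 day:
P = P(High→Backorder)·P(Backorder→High) + P(High→Medium)·P(Medium→High) + P(High→High)·P(High→High)
  = 0.34×0.39 + 0.29×0.41 + 0.37×0.37
  = 0.1326 + 0.1189 + 0.1369 = 0.3884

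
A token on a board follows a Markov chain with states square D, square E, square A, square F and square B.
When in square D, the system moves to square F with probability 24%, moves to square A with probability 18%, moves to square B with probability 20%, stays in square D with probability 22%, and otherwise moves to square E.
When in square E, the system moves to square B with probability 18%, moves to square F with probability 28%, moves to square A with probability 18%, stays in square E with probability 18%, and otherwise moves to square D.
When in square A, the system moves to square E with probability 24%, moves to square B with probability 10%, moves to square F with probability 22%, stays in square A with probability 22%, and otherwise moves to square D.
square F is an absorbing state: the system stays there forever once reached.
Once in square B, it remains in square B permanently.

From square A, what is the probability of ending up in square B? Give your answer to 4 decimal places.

Let h(s) be the probability of absorption at square B starting from transient state s. Then h(square B) = 1 and h(square F) = 0. By first-step analysis:
h(square D) = 0.22·h(square D) + 0.16·h(square E) + 0.18·h(square A) + 0.24·0 + 0.2·1
h(square E) = 0.18·h(square D) + 0.18·h(square E) + 0.18·h(square A) + 0.28·0 + 0.18·1
h(square A) = 0.22·h(square D) + 0.24·h(square E) + 0.22·h(square A) + 0.22·0 + 0.1·1
Solving: h(square D) = 0.4220, h(square E) = 0.3929, h(square A) = 0.3681.
Starting from square A, the probability is 0.3681.

0.3681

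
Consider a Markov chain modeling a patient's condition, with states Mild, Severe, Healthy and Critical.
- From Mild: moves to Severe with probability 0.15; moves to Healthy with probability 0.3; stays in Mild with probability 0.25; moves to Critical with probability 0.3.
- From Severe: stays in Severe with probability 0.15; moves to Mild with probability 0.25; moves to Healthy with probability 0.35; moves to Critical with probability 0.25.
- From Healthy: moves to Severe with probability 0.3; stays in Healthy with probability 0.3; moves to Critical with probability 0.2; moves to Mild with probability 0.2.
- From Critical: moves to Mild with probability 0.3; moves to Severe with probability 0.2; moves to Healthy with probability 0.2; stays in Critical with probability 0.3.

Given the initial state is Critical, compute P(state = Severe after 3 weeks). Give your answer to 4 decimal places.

Propagate the distribution vector 3 weeks from Critical.
After 0 weeks: (0.0000, 0.0000, 0.0000, 1.0000)
After 1 week: (0.3000, 0.2000, 0.2000, 0.3000)
After 2 weeks: (0.2550, 0.1950, 0.2800, 0.2700)
After 3 weeks: (0.2495, 0.2055, 0.2828, 0.2623)
P(in Severe after 3 weeks) = 0.2055

0.2055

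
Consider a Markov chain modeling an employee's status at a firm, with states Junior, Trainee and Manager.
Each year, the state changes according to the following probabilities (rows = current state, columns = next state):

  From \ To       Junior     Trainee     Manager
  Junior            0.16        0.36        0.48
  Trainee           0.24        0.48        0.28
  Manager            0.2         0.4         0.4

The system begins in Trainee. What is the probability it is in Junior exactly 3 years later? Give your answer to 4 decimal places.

0.2088

Propagate the distribution vector 3 years from Trainee.
After 0 years: (0.0000, 1.0000, 0.0000)
After 1 year: (0.2400, 0.4800, 0.2800)
After 2 years: (0.2096, 0.4288, 0.3616)
After 3 years: (0.2088, 0.4259, 0.3653)
P(in Junior after 3 years) = 0.2088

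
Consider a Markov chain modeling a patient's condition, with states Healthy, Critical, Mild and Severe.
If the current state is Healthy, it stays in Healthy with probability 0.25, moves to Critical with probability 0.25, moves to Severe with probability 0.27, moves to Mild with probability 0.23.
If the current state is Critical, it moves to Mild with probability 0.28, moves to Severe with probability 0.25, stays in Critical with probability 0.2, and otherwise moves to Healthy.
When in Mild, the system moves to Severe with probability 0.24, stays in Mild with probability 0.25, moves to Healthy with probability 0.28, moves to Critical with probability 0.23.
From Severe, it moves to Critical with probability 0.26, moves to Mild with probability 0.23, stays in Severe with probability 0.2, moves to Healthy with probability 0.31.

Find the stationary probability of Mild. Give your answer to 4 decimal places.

0.2467

Let the stationary distribution be π with π = πP and π_1 + π_2 + π_3 + π_4 = 1.
π_1 = 0.25·π_1 + 0.27·π_2 + 0.28·π_3 + 0.31·π_4
π_2 = 0.25·π_1 + 0.2·π_2 + 0.23·π_3 + 0.26·π_4
π_3 = 0.23·π_1 + 0.28·π_2 + 0.25·π_3 + 0.23·π_4
Solving with the normalization constraint gives π = (0.2766, 0.2357, 0.2467, 0.2410).
So the stationary probability of Mild is 0.2467.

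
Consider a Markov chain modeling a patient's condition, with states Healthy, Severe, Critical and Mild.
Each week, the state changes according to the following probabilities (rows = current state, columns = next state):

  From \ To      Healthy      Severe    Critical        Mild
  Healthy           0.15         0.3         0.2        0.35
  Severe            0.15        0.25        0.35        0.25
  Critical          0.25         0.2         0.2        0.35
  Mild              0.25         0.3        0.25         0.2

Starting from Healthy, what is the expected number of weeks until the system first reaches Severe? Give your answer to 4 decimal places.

3.5909

Let t(s) be the expected number of weeks to first reach Severe from state s, with t(Severe) = 0. Conditioning on the first week:
t(Healthy) = 1 + 0.15·t(Healthy) + 0.2·t(Critical) + 0.35·t(Mild)
t(Critical) = 1 + 0.25·t(Healthy) + 0.2·t(Critical) + 0.35·t(Mild)
t(Mild) = 1 + 0.25·t(Healthy) + 0.25·t(Critical) + 0.2·t(Mild)
Solving: t(Healthy) = 3.5909, t(Critical) = 3.9500, t(Mild) = 3.6066.
Expected weeks from Healthy to Severe: 3.5909.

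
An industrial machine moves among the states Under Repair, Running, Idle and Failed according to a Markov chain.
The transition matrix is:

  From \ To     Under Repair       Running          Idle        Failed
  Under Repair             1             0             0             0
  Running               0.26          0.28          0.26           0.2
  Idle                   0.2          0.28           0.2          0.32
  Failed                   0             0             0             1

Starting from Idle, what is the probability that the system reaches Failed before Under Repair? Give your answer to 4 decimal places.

0.5692

Let h(s) be the probability of absorption at Failed starting from transient state s. Then h(Failed) = 1 and h(Under Repair) = 0. By first-step analysis:
h(Running) = 0.26·0 + 0.28·h(Running) + 0.26·h(Idle) + 0.2·1
h(Idle) = 0.2·0 + 0.28·h(Running) + 0.2·h(Idle) + 0.32·1
Solving: h(Running) = 0.4833, h(Idle) = 0.5692.
Starting from Idle, the probability is 0.5692.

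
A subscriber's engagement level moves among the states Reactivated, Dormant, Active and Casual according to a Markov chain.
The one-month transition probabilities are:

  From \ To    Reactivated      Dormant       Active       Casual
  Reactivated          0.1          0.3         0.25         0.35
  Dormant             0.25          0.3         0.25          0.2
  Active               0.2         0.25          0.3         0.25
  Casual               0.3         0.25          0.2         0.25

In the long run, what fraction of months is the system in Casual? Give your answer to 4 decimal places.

0.2580

Let the stationary distribution be π with π = πP and π_1 + π_2 + π_3 + π_4 = 1.
π_1 = 0.1·π_1 + 0.25·π_2 + 0.2·π_3 + 0.3·π_4
π_2 = 0.3·π_1 + 0.3·π_2 + 0.25·π_3 + 0.25·π_4
π_3 = 0.25·π_1 + 0.25·π_2 + 0.3·π_3 + 0.2·π_4
Solving with the normalization constraint gives π = (0.2178, 0.2746, 0.2496, 0.2580).
So the stationary probability of Casual is 0.2580.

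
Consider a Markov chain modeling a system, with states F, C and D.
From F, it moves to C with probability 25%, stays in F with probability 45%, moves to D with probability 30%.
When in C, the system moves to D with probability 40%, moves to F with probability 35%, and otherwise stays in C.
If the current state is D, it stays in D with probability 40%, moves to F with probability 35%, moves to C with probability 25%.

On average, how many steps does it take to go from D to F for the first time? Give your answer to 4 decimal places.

Let t(s) be the expected number of steps to first reach F from state s, with t(F) = 0. Conditioning on the first step:
t(C) = 1 + 0.25·t(C) + 0.4·t(D)
t(D) = 1 + 0.25·t(C) + 0.4·t(D)
Solving: t(C) = 2.8571, t(D) = 2.8571.
Expected steps from D to F: 2.8571.

2.8571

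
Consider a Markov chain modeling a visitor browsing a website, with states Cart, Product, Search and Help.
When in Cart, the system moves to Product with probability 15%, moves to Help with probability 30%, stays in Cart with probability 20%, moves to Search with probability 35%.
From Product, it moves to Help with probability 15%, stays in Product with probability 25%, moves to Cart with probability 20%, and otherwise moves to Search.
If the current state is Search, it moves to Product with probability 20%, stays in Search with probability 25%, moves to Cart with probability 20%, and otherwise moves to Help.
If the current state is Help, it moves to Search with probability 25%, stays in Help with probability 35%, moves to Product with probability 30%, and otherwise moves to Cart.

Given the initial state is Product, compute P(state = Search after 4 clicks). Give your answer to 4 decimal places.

0.3017

Propagate the distribution vector 4 clicks from Product.
After 0 clicks: (0.0000, 1.0000, 0.0000, 0.0000)
After 1 click: (0.2000, 0.2500, 0.4000, 0.1500)
After 2 clicks: (0.1850, 0.2175, 0.3075, 0.2900)
After 3 clicks: (0.1710, 0.2306, 0.3011, 0.2973)
After 4 clicks: (0.1703, 0.2327, 0.3017, 0.2953)
P(in Search after 4 clicks) = 0.3017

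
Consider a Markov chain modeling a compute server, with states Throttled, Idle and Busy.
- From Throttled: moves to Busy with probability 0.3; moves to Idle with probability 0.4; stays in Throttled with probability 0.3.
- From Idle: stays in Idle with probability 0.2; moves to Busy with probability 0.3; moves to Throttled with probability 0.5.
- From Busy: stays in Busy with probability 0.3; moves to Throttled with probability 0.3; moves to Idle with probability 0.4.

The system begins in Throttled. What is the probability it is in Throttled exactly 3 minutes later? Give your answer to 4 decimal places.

0.3640

Propagate the distribution vector 3 minutes from Throttled.
After 0 minutes: (1.0000, 0.0000, 0.0000)
After 1 minute: (0.3000, 0.4000, 0.3000)
After 2 minutes: (0.3800, 0.3200, 0.3000)
After 3 minutes: (0.3640, 0.3360, 0.3000)
P(in Throttled after 3 minutes) = 0.3640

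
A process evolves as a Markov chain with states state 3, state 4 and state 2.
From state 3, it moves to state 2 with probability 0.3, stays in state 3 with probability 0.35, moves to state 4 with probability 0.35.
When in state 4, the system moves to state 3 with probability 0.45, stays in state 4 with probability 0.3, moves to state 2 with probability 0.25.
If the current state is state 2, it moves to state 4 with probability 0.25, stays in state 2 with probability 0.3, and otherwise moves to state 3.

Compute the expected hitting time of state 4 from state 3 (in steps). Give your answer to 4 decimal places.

Let t(s) be the expected number of steps to first reach state 4 from state s, with t(state 4) = 0. Conditioning on the first step:
t(state 3) = 1 + 0.35·t(state 3) + 0.3·t(state 2)
t(state 2) = 1 + 0.45·t(state 3) + 0.3·t(state 2)
Solving: t(state 3) = 3.1250, t(state 2) = 3.4375.
Expected steps from state 3 to state 4: 3.1250.

3.1250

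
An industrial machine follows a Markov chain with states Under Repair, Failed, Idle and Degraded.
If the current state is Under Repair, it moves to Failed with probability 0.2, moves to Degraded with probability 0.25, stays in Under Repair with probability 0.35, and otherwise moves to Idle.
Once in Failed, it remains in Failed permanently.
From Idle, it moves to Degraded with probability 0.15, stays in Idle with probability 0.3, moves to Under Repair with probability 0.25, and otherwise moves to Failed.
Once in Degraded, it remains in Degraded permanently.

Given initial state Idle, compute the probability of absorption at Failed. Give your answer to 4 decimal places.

Let h(s) be the probability of absorption at Failed starting from transient state s. Then h(Failed) = 1 and h(Degraded) = 0. By first-step analysis:
h(Under Repair) = 0.35·h(Under Repair) + 0.2·1 + 0.2·h(Idle) + 0.25·0
h(Idle) = 0.25·h(Under Repair) + 0.3·1 + 0.3·h(Idle) + 0.15·0
Solving: h(Under Repair) = 0.4938, h(Idle) = 0.6049.
Starting from Idle, the probability is 0.6049.

0.6049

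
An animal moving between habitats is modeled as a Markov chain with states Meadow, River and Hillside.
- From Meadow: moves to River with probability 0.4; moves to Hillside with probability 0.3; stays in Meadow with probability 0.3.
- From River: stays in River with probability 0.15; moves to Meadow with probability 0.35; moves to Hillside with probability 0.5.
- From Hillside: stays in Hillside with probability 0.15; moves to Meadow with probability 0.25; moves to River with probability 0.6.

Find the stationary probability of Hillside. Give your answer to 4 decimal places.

Let the stationary distribution be π with π = πP and π_1 + π_2 + π_3 = 1.
π_1 = 0.3·π_1 + 0.35·π_2 + 0.25·π_3
π_2 = 0.4·π_1 + 0.15·π_2 + 0.6·π_3
Solving with the normalization constraint gives π = (0.3023, 0.3721, 0.3256).
So the stationary probability of Hillside is 0.3256.

0.3256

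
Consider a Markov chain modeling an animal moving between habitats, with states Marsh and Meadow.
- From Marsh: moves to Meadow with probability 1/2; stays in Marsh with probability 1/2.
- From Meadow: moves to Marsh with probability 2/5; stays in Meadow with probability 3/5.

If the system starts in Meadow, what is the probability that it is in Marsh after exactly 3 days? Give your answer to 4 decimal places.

0.4440

Propagate the distribution vector 3 days from Meadow.
After 0 days: (0.0000, 1.0000)
After 1 day: (0.4000, 0.6000)
After 2 days: (0.4400, 0.5600)
After 3 days: (0.4440, 0.5560)
P(in Marsh after 3 days) = 0.4440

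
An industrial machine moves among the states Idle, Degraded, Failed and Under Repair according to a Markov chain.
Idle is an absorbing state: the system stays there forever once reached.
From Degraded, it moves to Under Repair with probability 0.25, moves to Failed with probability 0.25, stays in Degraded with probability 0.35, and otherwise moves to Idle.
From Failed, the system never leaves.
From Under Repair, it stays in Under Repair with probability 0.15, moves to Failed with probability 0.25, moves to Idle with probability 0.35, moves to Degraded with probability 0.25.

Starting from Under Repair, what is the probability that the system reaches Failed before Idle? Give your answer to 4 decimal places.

Let h(s) be the probability of absorption at Failed starting from transient state s. Then h(Failed) = 1 and h(Idle) = 0. By first-step analysis:
h(Degraded) = 0.15·0 + 0.35·h(Degraded) + 0.25·1 + 0.25·h(Under Repair)
h(Under Repair) = 0.35·0 + 0.25·h(Degraded) + 0.25·1 + 0.15·h(Under Repair)
Solving: h(Degraded) = 0.5612, h(Under Repair) = 0.4592.
Starting from Under Repair, the probability is 0.4592.

0.4592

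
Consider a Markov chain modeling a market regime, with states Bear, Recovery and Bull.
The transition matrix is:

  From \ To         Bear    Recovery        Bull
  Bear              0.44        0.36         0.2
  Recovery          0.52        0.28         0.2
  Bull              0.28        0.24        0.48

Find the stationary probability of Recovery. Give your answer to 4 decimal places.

Let the stationary distribution be π with π = πP and π_1 + π_2 + π_3 = 1.
π_1 = 0.44·π_1 + 0.52·π_2 + 0.28·π_3
π_2 = 0.36·π_1 + 0.28·π_2 + 0.24·π_3
Solving with the normalization constraint gives π = (0.4198, 0.3025, 0.2778).
So the stationary probability of Recovery is 0.3025.

0.3025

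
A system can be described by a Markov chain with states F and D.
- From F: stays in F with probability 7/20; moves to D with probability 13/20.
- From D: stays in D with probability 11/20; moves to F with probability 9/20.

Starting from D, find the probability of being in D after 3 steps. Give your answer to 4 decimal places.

Propagate the distribution vector 3 steps from D.
After 0 steps: (0.0000, 1.0000)
After 1 step: (0.4500, 0.5500)
After 2 steps: (0.4050, 0.5950)
After 3 steps: (0.4095, 0.5905)
P(in D after 3 steps) = 0.5905

0.5905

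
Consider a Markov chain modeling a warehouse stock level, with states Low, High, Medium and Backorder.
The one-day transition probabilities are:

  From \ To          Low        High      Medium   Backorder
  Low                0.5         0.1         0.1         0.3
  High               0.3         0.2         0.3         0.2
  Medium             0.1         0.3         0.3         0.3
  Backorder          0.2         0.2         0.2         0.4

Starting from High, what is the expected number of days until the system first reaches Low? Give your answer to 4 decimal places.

Let t(s) be the expected number of days to first reach Low from state s, with t(Low) = 0. Conditioning on the first day:
t(High) = 1 + 0.2·t(High) + 0.3·t(Medium) + 0.2·t(Backorder)
t(Medium) = 1 + 0.3·t(High) + 0.3·t(Medium) + 0.3·t(Backorder)
t(Backorder) = 1 + 0.2·t(High) + 0.2·t(Medium) + 0.4·t(Backorder)
Solving: t(High) = 4.6023, t(Medium) = 5.5682, t(Backorder) = 5.0568.
Expected days from High to Low: 4.6023.

4.6023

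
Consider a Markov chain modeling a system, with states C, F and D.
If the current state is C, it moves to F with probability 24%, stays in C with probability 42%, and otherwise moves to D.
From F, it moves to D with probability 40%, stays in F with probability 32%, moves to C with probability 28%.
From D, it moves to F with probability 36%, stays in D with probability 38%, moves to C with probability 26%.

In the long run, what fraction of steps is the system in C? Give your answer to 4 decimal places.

0.3169

Let the stationary distribution be π with π = πP and π_1 + π_2 + π_3 = 1.
π_1 = 0.42·π_1 + 0.28·π_2 + 0.26·π_3
π_2 = 0.24·π_1 + 0.32·π_2 + 0.36·π_3
Solving with the normalization constraint gives π = (0.3169, 0.3096, 0.3735).
So the stationary probability of C is 0.3169.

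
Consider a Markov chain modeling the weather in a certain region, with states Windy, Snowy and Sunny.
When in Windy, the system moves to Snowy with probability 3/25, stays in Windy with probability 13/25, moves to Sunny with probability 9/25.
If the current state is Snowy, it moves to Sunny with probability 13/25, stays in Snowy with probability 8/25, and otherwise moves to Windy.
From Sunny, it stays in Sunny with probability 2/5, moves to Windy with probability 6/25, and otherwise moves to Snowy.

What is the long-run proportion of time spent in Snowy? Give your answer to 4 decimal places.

Let the stationary distribution be π with π = πP and π_1 + π_2 + π_3 = 1.
π_1 = 0.52·π_1 + 0.16·π_2 + 0.24·π_3
π_2 = 0.12·π_1 + 0.32·π_2 + 0.36·π_3
Solving with the normalization constraint gives π = (0.3026, 0.2763, 0.4211).
So the stationary probability of Snowy is 0.2763.

0.2763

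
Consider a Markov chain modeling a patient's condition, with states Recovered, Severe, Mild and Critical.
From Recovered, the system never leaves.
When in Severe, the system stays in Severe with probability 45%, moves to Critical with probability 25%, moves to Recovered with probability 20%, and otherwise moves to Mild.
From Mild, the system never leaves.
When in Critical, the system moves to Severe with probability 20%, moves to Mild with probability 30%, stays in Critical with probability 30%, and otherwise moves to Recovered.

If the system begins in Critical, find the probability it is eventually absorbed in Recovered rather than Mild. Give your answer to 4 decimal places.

Let h(s) be the probability of absorption at Recovered starting from transient state s. Then h(Recovered) = 1 and h(Mild) = 0. By first-step analysis:
h(Severe) = 0.2·1 + 0.45·h(Severe) + 0.1·0 + 0.25·h(Critical)
h(Critical) = 0.2·1 + 0.2·h(Severe) + 0.3·0 + 0.3·h(Critical)
Solving: h(Severe) = 0.5672, h(Critical) = 0.4478.
Starting from Critical, the probability is 0.4478.

0.4478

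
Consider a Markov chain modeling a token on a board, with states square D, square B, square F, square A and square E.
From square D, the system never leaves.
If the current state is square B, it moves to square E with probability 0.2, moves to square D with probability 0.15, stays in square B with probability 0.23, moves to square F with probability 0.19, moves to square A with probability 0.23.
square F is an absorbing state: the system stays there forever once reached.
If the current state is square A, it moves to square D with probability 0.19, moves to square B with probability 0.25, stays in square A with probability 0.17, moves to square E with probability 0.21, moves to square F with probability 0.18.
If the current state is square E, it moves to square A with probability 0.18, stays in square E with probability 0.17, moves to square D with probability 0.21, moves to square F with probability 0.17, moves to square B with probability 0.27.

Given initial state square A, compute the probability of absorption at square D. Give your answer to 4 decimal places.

Let h(s) be the probability of absorption at square D starting from transient state s. Then h(square D) = 1 and h(square F) = 0. By first-step analysis:
h(square B) = 0.15·1 + 0.23·h(square B) + 0.19·0 + 0.23·h(square A) + 0.2·h(square E)
h(square A) = 0.19·1 + 0.25·h(square B) + 0.18·0 + 0.17·h(square A) + 0.21·h(square E)
h(square E) = 0.21·1 + 0.27·h(square B) + 0.17·0 + 0.18·h(square A) + 0.17·h(square E)
Solving: h(square B) = 0.4803, h(square A) = 0.5048, h(square E) = 0.5188.
Starting from square A, the probability is 0.5048.

0.5048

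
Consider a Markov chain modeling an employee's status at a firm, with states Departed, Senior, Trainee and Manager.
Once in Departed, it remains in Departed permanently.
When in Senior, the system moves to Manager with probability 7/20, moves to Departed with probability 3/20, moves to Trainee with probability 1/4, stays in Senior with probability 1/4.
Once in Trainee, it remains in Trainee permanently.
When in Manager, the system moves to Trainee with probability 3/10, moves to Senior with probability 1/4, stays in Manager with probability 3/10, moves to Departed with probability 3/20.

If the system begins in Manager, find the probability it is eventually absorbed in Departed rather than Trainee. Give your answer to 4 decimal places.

0.3429

Let h(s) be the probability of absorption at Departed starting from transient state s. Then h(Departed) = 1 and h(Trainee) = 0. By first-step analysis:
h(Senior) = 0.15·1 + 0.25·h(Senior) + 0.25·0 + 0.35·h(Manager)
h(Manager) = 0.15·1 + 0.25·h(Senior) + 0.3·0 + 0.3·h(Manager)
Solving: h(Senior) = 0.3600, h(Manager) = 0.3429.
Starting from Manager, the probability is 0.3429.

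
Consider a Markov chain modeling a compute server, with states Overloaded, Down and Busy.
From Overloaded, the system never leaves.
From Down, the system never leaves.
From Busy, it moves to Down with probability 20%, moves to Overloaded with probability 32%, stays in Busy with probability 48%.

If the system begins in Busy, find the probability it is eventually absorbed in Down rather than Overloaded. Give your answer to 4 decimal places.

0.3846

Let h(s) be the probability of absorption at Down starting from transient state s. Then h(Down) = 1 and h(Overloaded) = 0. By first-step analysis:
h(Busy) = 0.32·0 + 0.2·1 + 0.48·h(Busy)
Solving: h(Busy) = 0.3846.
Starting from Busy, the probability is 0.3846.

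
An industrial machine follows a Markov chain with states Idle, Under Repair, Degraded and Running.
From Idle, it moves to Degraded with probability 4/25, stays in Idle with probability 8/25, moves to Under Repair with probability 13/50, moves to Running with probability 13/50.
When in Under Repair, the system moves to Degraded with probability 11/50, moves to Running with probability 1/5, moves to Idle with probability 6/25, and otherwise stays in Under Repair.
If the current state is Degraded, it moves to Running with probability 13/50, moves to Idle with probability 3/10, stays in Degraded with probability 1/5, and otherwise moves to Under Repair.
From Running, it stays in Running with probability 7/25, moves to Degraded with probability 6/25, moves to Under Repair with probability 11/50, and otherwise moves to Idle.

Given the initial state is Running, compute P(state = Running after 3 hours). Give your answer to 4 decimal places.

Propagate the distribution vector 3 hours from Running.
After 0 hours: (0.0000, 0.0000, 0.0000, 1.0000)
After 1 hour: (0.2600, 0.2200, 0.2400, 0.2800)
After 2 hours: (0.2808, 0.2616, 0.2052, 0.2524)
After 3 hours: (0.2798, 0.2667, 0.2041, 0.2494)
P(in Running after 3 hours) = 0.2494

0.2494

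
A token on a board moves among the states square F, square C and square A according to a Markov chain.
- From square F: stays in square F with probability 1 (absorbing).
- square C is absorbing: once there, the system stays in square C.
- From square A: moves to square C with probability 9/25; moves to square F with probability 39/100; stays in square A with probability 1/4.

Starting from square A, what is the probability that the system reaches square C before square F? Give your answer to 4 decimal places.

Let h(s) be the probability of absorption at square C starting from transient state s. Then h(square C) = 1 and h(square F) = 0. By first-step analysis:
h(square A) = 0.39·0 + 0.36·1 + 0.25·h(square A)
Solving: h(square A) = 0.4800.
Starting from square A, the probability is 0.4800.

0.4800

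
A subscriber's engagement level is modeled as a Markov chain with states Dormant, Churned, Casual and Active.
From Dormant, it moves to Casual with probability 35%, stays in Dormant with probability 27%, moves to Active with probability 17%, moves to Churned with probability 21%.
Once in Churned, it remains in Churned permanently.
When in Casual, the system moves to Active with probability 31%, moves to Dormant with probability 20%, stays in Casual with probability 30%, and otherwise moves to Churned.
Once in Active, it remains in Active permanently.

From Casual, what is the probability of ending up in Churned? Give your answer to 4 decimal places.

0.4098

Let h(s) be the probability of absorption at Churned starting from transient state s. Then h(Churned) = 1 and h(Active) = 0. By first-step analysis:
h(Dormant) = 0.27·h(Dormant) + 0.21·1 + 0.35·h(Casual) + 0.17·0
h(Casual) = 0.2·h(Dormant) + 0.19·1 + 0.3·h(Casual) + 0.31·0
Solving: h(Dormant) = 0.4841, h(Casual) = 0.4098.
Starting from Casual, the probability is 0.4098.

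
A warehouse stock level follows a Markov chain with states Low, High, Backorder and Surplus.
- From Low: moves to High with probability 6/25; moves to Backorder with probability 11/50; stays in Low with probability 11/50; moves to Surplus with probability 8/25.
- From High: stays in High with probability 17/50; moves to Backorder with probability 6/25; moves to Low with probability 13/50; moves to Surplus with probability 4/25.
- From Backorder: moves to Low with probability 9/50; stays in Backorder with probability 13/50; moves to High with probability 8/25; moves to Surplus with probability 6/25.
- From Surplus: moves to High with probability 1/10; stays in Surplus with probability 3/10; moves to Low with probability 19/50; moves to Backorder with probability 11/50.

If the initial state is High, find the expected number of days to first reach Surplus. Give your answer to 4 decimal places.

Let t(s) be the expected number of days to first reach Surplus from state s, with t(Surplus) = 0. Conditioning on the first day:
t(Low) = 1 + 0.22·t(Low) + 0.24·t(High) + 0.22·t(Backorder)
t(High) = 1 + 0.26·t(Low) + 0.34·t(High) + 0.24·t(Backorder)
t(Backorder) = 1 + 0.18·t(Low) + 0.32·t(High) + 0.26·t(Backorder)
Solving: t(Low) = 3.9189, t(High) = 4.6241, t(Backorder) = 4.3042.
Expected days from High to Surplus: 4.6241.

4.6241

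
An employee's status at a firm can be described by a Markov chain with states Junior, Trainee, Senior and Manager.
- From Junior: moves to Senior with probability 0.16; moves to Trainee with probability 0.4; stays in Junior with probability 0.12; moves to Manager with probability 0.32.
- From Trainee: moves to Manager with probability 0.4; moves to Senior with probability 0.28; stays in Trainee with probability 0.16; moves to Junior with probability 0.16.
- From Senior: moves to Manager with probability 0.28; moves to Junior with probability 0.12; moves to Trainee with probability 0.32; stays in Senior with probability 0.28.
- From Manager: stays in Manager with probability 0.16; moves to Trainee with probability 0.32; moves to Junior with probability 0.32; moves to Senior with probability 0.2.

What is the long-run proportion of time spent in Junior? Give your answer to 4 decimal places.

0.1891

Let the stationary distribution be π with π = πP and π_1 + π_2 + π_3 + π_4 = 1.
π_1 = 0.12·π_1 + 0.16·π_2 + 0.12·π_3 + 0.32·π_4
π_2 = 0.4·π_1 + 0.16·π_2 + 0.32·π_3 + 0.32·π_4
π_3 = 0.16·π_1 + 0.28·π_2 + 0.28·π_3 + 0.2·π_4
Solving with the normalization constraint gives π = (0.1891, 0.2889, 0.2343, 0.2877).
So the stationary probability of Junior is 0.1891.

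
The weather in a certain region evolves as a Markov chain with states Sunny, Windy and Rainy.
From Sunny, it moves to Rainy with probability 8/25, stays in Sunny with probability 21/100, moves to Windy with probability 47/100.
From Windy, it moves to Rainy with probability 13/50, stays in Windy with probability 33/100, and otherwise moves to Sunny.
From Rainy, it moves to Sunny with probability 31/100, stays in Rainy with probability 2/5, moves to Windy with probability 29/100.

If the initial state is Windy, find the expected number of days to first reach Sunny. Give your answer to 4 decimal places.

2.6332

Let t(s) be the expected number of days to first reach Sunny from state s, with t(Sunny) = 0. Conditioning on the first day:
t(Windy) = 1 + 0.33·t(Windy) + 0.26·t(Rainy)
t(Rainy) = 1 + 0.29·t(Windy) + 0.4·t(Rainy)
Solving: t(Windy) = 2.6332, t(Rainy) = 2.9394.
Expected days from Windy to Sunny: 2.6332.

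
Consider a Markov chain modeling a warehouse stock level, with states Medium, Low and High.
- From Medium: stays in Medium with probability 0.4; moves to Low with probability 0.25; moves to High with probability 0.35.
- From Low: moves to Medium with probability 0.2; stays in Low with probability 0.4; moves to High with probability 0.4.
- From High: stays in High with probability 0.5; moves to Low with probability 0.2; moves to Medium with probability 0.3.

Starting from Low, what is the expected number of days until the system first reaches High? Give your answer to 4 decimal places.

2.5806

Let t(s) be the expected number of days to first reach High from state s, with t(High) = 0. Conditioning on the first day:
t(Medium) = 1 + 0.4·t(Medium) + 0.25·t(Low)
t(Low) = 1 + 0.2·t(Medium) + 0.4·t(Low)
Solving: t(Medium) = 2.7419, t(Low) = 2.5806.
Expected days from Low to High: 2.5806.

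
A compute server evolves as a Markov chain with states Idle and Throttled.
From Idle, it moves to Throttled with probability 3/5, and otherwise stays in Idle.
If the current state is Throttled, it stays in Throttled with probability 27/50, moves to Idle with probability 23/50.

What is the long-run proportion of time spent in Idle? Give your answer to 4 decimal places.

Let the stationary distribution be π with π = πP and π_1 + π_2 = 1.
π_1 = 0.4·π_1 + 0.46·π_2
Solving with the normalization constraint gives π = (0.4340, 0.5660).
So the stationary probability of Idle is 0.4340.

0.4340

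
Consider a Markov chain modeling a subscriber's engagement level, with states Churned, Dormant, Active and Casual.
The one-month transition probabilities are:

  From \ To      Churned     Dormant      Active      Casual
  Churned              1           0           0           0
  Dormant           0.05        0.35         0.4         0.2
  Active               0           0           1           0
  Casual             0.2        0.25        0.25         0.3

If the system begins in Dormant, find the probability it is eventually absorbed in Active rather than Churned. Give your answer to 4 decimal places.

0.8148

Let h(s) be the probability of absorption at Active starting from transient state s. Then h(Active) = 1 and h(Churned) = 0. By first-step analysis:
h(Dormant) = 0.05·0 + 0.35·h(Dormant) + 0.4·1 + 0.2·h(Casual)
h(Casual) = 0.2·0 + 0.25·h(Dormant) + 0.25·1 + 0.3·h(Casual)
Solving: h(Dormant) = 0.8148, h(Casual) = 0.6481.
Starting from Dormant, the probability is 0.8148.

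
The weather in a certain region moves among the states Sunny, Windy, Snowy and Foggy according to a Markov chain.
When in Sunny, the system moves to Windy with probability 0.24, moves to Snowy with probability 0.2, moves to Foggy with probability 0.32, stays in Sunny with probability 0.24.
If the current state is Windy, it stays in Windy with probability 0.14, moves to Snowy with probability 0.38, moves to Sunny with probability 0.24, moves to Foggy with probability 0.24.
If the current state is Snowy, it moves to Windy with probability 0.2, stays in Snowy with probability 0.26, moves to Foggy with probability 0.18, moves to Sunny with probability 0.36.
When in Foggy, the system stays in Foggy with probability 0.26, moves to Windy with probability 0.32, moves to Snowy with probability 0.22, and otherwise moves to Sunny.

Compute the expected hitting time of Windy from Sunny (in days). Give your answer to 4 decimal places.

3.9510

Let t(s) be the expected number of days to first reach Windy from state s, with t(Windy) = 0. Conditioning on the first day:
t(Sunny) = 1 + 0.24·t(Sunny) + 0.2·t(Snowy) + 0.32·t(Foggy)
t(Snowy) = 1 + 0.36·t(Sunny) + 0.26·t(Snowy) + 0.18·t(Foggy)
t(Foggy) = 1 + 0.2·t(Sunny) + 0.22·t(Snowy) + 0.26·t(Foggy)
Solving: t(Sunny) = 3.9510, t(Snowy) = 4.1630, t(Foggy) = 3.6568.
Expected days from Sunny to Windy: 3.9510.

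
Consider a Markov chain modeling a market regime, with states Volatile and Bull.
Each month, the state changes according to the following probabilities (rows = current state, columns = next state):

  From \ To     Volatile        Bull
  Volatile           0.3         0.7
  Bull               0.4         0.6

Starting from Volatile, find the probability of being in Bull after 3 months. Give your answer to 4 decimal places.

Propagate the distribution vector 3 months from Volatile.
After 0 months: (1.0000, 0.0000)
After 1 month: (0.3000, 0.7000)
After 2 months: (0.3700, 0.6300)
After 3 months: (0.3630, 0.6370)
P(in Bull after 3 months) = 0.6370

0.6370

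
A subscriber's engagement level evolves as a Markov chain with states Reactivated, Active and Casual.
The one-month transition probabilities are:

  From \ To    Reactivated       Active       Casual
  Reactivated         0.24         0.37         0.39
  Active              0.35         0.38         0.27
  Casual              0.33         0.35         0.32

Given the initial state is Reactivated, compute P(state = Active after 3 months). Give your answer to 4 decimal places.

Propagate the distribution vector 3 months from Reactivated.
After 0 months: (1.0000, 0.0000, 0.0000)
After 1 month: (0.2400, 0.3700, 0.3900)
After 2 months: (0.3158, 0.3659, 0.3183)
After 3 months: (0.3089, 0.3673, 0.3238)
P(in Active after 3 months) = 0.3673

0.3673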